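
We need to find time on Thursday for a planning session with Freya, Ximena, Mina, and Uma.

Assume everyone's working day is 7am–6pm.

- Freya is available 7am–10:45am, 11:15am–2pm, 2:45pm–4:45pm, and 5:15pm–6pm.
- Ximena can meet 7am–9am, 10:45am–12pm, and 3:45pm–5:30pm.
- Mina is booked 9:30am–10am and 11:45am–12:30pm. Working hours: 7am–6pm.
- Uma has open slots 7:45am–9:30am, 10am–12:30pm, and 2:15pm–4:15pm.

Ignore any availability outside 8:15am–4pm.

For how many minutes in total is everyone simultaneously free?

Mina free within 07:00–18:00: 07:00–09:30, 10:00–11:45, 12:30–18:00.
Freya ∩ Ximena: 07:00–09:00, 11:15–12:00, 15:45–16:45, 17:15–17:30.
Freya ∩ Ximena ∩ Mina: 07:00–09:00, 11:15–11:45, 15:45–16:45, 17:15–17:30.
Freya ∩ Ximena ∩ Mina ∩ Uma: 07:45–09:00, 11:15–11:45, 15:45–16:15.
Restricted to 08:15–16:00: 08:15–09:00, 11:15–11:45, 15:45–16:00.
Total common minutes: 45 + 30 + 15 = 90.

90 minutes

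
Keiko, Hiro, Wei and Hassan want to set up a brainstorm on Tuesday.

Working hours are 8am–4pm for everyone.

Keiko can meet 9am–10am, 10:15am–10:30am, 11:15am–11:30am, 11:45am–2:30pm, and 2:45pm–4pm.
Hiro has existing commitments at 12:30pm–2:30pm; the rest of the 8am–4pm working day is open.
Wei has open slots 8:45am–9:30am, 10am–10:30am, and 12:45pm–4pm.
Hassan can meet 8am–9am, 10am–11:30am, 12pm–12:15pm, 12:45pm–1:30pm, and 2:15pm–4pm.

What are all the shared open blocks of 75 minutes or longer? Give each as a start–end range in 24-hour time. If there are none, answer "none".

Hiro free within 08:00–16:00: 08:00–12:30, 14:30–16:00.
Keiko ∩ Hiro: 09:00–10:00, 10:15–10:30, 11:15–11:30, 11:45–12:30, 14:45–16:00.
Keiko ∩ Hiro ∩ Wei: 09:00–09:30, 10:15–10:30, 14:45–16:00.
Keiko ∩ Hiro ∩ Wei ∩ Hassan: 10:15–10:30, 14:45–16:00.
Windows ≥ 75 min: 14:45–16:00.

14:45–16:00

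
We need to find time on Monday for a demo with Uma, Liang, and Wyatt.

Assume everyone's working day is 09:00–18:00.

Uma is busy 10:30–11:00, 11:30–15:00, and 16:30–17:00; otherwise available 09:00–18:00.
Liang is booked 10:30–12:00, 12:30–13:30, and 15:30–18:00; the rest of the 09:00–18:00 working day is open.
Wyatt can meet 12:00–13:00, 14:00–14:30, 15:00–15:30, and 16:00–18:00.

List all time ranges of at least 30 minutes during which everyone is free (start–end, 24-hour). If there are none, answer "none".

Uma free within 09:00–18:00: 09:00–10:30, 11:00–11:30, 15:00–16:30, 17:00–18:00.
Liang free within 09:00–18:00: 09:00–10:30, 12:00–12:30, 13:30–15:30.
Uma ∩ Liang: 09:00–10:30, 15:00–15:30.
Uma ∩ Liang ∩ Wyatt: 15:00–15:30.
Windows ≥ 30 min: 15:00–15:30.

15:00–15:30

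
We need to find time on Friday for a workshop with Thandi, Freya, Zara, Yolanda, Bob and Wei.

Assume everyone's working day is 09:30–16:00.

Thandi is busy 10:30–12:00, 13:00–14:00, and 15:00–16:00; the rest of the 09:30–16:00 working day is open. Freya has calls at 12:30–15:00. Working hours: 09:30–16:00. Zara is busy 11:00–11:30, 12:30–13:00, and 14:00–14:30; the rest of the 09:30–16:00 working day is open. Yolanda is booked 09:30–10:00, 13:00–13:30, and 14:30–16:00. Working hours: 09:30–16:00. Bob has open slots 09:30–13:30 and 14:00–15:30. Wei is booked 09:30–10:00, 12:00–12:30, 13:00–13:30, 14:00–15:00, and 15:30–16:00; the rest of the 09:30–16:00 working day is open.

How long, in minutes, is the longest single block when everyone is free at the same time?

30 minutes

Thandi free within 09:30–16:00: 09:30–10:30, 12:00–13:00, 14:00–15:00.
Freya free within 09:30–16:00: 09:30–12:30, 15:00–16:00.
Zara free within 09:30–16:00: 09:30–11:00, 11:30–12:30, 13:00–14:00, 14:30–16:00.
Yolanda free within 09:30–16:00: 10:00–13:00, 13:30–14:30.
Wei free within 09:30–16:00: 10:00–12:00, 12:30–13:00, 13:30–14:00, 15:00–15:30.
Thandi ∩ Freya: 09:30–10:30, 12:00–12:30.
Thandi ∩ Freya ∩ Zara: 09:30–10:30, 12:00–12:30.
Thandi ∩ Freya ∩ Zara ∩ Yolanda: 10:00–10:30, 12:00–12:30.
Thandi ∩ Freya ∩ Zara ∩ Yolanda ∩ Bob: 10:00–10:30, 12:00–12:30.
Thandi ∩ Freya ∩ Zara ∩ Yolanda ∩ Bob ∩ Wei: 10:00–10:30.
Single common window of 30 minutes.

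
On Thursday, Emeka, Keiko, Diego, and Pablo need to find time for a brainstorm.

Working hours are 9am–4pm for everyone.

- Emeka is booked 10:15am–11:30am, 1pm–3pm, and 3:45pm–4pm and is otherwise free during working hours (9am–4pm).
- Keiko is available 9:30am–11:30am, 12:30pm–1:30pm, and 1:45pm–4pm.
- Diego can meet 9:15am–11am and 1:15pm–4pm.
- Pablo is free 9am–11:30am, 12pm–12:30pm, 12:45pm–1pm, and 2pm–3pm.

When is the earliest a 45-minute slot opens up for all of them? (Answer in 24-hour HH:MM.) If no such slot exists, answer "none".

Emeka free within 09:00–16:00: 09:00–10:15, 11:30–13:00, 15:00–15:45.
Emeka ∩ Keiko: 09:30–10:15, 12:30–13:00, 15:00–15:45.
Emeka ∩ Keiko ∩ Diego: 09:30–10:15, 15:00–15:45.
Emeka ∩ Keiko ∩ Diego ∩ Pablo: 09:30–10:15.
Windows ≥ 45 min: 09:30–10:15.
Earliest such window starts at 09:30.

09:30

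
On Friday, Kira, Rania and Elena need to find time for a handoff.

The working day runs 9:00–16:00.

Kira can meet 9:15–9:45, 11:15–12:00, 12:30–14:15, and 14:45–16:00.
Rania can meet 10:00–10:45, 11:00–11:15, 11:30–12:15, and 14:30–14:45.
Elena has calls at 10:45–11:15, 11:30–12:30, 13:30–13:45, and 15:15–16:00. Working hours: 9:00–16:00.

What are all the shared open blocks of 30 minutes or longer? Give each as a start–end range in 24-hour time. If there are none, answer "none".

none

Elena free within 09:00–16:00: 09:00–10:45, 11:15–11:30, 12:30–13:30, 13:45–15:15.
Kira ∩ Rania: 11:30–12:00.
Kira ∩ Rania ∩ Elena: (none).
Windows ≥ 30 min: (none).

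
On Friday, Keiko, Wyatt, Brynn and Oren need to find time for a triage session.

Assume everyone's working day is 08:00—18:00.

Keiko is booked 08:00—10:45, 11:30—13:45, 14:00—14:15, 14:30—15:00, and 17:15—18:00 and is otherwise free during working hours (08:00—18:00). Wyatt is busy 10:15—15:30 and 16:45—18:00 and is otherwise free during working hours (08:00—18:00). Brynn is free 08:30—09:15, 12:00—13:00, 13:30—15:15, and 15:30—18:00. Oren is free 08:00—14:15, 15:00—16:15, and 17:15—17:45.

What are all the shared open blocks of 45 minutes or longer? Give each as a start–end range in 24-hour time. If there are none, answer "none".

15:30–16:15

Keiko free within 08:00–18:00: 10:45–11:30, 13:45–14:00, 14:15–14:30, 15:00–17:15.
Wyatt free within 08:00–18:00: 08:00–10:15, 15:30–16:45.
Keiko ∩ Wyatt: 15:30–16:45.
Keiko ∩ Wyatt ∩ Brynn: 15:30–16:45.
Keiko ∩ Wyatt ∩ Brynn ∩ Oren: 15:30–16:15.
Windows ≥ 45 min: 15:30–16:15.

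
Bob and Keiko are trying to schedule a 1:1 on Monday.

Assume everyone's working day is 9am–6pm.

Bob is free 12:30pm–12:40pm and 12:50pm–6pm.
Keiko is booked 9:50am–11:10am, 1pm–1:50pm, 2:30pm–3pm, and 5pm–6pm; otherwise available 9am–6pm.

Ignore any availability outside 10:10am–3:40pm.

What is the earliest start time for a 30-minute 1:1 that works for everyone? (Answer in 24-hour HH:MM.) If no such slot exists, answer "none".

Keiko free within 09:00–18:00: 09:00–09:50, 11:10–13:00, 13:50–14:30, 15:00–17:00.
Bob ∩ Keiko: 12:30–12:40, 12:50–13:00, 13:50–14:30, 15:00–17:00.
Restricted to 10:10–15:40: 12:30–12:40, 12:50–13:00, 13:50–14:30, 15:00–15:40.
Windows ≥ 30 min: 13:50–14:30, 15:00–15:40.
Earliest such window starts at 13:50.

13:50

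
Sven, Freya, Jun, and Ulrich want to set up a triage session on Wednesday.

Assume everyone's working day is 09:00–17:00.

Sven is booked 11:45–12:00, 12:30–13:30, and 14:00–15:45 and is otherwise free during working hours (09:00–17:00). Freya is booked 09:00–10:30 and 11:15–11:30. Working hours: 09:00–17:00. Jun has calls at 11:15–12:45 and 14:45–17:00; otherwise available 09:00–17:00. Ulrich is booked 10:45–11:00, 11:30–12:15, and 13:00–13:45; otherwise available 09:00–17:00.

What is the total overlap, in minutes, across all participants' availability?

45 minutes

Sven free within 09:00–17:00: 09:00–11:45, 12:00–12:30, 13:30–14:00, 15:45–17:00.
Freya free within 09:00–17:00: 10:30–11:15, 11:30–17:00.
Jun free within 09:00–17:00: 09:00–11:15, 12:45–14:45.
Ulrich free within 09:00–17:00: 09:00–10:45, 11:00–11:30, 12:15–13:00, 13:45–17:00.
Sven ∩ Freya: 10:30–11:15, 11:30–11:45, 12:00–12:30, 13:30–14:00, 15:45–17:00.
Sven ∩ Freya ∩ Jun: 10:30–11:15, 13:30–14:00.
Sven ∩ Freya ∩ Jun ∩ Ulrich: 10:30–10:45, 11:00–11:15, 13:45–14:00.
Total common minutes: 15 + 15 + 15 = 45.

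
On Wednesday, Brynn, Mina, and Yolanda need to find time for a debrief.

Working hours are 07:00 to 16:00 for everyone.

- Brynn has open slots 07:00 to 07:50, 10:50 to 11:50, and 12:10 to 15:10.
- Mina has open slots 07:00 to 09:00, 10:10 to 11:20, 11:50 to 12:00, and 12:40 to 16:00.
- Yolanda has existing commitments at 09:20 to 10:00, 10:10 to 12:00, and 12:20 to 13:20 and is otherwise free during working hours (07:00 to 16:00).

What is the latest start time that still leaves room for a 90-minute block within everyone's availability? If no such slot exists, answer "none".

Yolanda free within 07:00–16:00: 07:00–09:20, 10:00–10:10, 12:00–12:20, 13:20–16:00.
Brynn ∩ Mina: 07:00–07:50, 10:50–11:20, 12:40–15:10.
Brynn ∩ Mina ∩ Yolanda: 07:00–07:50, 13:20–15:10.
Windows ≥ 90 min: 13:20–15:10.
Latest start in the last window 13:20–15:10 is 15:10 − 90 min = 13:40.

13:40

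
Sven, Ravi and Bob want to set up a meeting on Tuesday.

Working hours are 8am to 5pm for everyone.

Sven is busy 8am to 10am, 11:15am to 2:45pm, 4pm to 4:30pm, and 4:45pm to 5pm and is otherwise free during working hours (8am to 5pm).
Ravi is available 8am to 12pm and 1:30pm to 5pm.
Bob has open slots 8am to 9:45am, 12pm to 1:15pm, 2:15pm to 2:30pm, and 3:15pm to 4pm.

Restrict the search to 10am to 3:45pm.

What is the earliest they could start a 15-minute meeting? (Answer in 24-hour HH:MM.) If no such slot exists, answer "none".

Sven free within 08:00–17:00: 10:00–11:15, 14:45–16:00, 16:30–16:45.
Sven ∩ Ravi: 10:00–11:15, 14:45–16:00, 16:30–16:45.
Sven ∩ Ravi ∩ Bob: 15:15–16:00.
Restricted to 10:00–15:45: 15:15–15:45.
Windows ≥ 15 min: 15:15–15:45.
Earliest such window starts at 15:15.

15:15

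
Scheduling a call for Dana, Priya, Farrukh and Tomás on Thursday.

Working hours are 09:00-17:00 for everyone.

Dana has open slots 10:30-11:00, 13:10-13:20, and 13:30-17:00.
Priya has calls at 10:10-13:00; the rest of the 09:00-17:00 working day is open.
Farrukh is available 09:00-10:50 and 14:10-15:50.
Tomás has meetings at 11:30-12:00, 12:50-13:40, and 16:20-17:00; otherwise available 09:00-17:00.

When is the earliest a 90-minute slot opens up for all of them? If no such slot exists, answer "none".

Priya free within 09:00–17:00: 09:00–10:10, 13:00–17:00.
Tomás free within 09:00–17:00: 09:00–11:30, 12:00–12:50, 13:40–16:20.
Dana ∩ Priya: 13:10–13:20, 13:30–17:00.
Dana ∩ Priya ∩ Farrukh: 14:10–15:50.
Dana ∩ Priya ∩ Farrukh ∩ Tomás: 14:10–15:50.
Windows ≥ 90 min: 14:10–15:50.
Earliest such window starts at 14:10.

14:10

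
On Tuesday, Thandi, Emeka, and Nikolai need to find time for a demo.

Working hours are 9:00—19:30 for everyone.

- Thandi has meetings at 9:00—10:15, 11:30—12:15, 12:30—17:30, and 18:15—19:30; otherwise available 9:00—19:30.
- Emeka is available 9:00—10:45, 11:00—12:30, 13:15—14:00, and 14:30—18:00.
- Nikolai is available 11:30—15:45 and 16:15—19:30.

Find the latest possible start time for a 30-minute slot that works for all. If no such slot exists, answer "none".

17:30

Thandi free within 09:00–19:30: 10:15–11:30, 12:15–12:30, 17:30–18:15.
Thandi ∩ Emeka: 10:15–10:45, 11:00–11:30, 12:15–12:30, 17:30–18:00.
Thandi ∩ Emeka ∩ Nikolai: 12:15–12:30, 17:30–18:00.
Windows ≥ 30 min: 17:30–18:00.
Latest start in the last window 17:30–18:00 is 18:00 − 30 min = 17:30.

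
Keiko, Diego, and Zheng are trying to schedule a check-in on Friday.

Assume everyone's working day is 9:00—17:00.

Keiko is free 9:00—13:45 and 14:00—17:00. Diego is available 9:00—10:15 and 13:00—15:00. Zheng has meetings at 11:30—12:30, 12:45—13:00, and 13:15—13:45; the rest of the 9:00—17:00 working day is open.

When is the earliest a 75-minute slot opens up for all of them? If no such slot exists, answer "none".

Zheng free within 09:00–17:00: 09:00–11:30, 12:30–12:45, 13:00–13:15, 13:45–17:00.
Keiko ∩ Diego: 09:00–10:15, 13:00–13:45, 14:00–15:00.
Keiko ∩ Diego ∩ Zheng: 09:00–10:15, 13:00–13:15, 14:00–15:00.
Windows ≥ 75 min: 09:00–10:15.
Earliest such window starts at 09:00.

09:00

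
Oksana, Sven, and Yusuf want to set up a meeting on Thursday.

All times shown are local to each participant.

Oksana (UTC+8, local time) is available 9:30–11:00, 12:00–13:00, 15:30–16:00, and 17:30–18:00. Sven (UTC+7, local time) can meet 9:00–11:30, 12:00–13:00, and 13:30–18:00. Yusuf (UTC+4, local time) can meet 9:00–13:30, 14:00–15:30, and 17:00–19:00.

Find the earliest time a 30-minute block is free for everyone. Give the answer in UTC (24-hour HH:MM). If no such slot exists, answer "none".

Oksana → UTC: 01:30–03:00, 04:00–05:00, 07:30–08:00, 09:30–10:00.
Sven → UTC: 02:00–04:30, 05:00–06:00, 06:30–11:00.
Yusuf → UTC: 05:00–09:30, 10:00–11:30, 13:00–15:00.
Oksana ∩ Sven: 02:00–03:00, 04:00–04:30, 07:30–08:00, 09:30–10:00.
Oksana ∩ Sven ∩ Yusuf: 07:30–08:00.
Windows ≥ 30 min: 07:30–08:00.
Earliest such window starts at 07:30.

07:30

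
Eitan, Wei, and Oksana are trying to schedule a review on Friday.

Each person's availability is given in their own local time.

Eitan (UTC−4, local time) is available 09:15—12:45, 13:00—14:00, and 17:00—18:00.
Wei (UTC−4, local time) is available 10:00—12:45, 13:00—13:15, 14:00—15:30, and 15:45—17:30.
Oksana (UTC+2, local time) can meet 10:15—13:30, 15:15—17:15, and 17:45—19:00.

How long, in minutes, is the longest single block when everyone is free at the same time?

Eitan → UTC: 13:15–16:45, 17:00–18:00, 21:00–22:00.
Wei → UTC: 14:00–16:45, 17:00–17:15, 18:00–19:30, 19:45–21:30.
Oksana → UTC: 08:15–11:30, 13:15–15:15, 15:45–17:00.
Eitan ∩ Wei: 14:00–16:45, 17:00–17:15, 21:00–21:30.
Eitan ∩ Wei ∩ Oksana: 14:00–15:15, 15:45–16:45.
Common window lengths: 75, 60 min; longest is 75.

75 minutes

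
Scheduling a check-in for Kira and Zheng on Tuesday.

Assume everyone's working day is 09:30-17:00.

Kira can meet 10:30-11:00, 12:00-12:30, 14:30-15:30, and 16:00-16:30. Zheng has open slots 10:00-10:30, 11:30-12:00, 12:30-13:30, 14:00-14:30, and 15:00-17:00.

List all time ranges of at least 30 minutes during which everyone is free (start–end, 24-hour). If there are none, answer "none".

Kira ∩ Zheng: 15:00–15:30, 16:00–16:30.
Windows ≥ 30 min: 15:00–15:30, 16:00–16:30.

15:00–15:30, 16:00–16:30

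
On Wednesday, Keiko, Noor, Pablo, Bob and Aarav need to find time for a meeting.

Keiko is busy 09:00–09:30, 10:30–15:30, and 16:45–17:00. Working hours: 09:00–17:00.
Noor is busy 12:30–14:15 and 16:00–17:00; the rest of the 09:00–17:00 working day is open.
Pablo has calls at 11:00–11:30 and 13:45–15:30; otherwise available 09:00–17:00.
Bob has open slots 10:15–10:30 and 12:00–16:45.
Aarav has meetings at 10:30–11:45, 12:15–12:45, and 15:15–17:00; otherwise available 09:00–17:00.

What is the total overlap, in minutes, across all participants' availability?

15 minutes

Keiko free within 09:00–17:00: 09:30–10:30, 15:30–16:45.
Noor free within 09:00–17:00: 09:00–12:30, 14:15–16:00.
Pablo free within 09:00–17:00: 09:00–11:00, 11:30–13:45, 15:30–17:00.
Aarav free within 09:00–17:00: 09:00–10:30, 11:45–12:15, 12:45–15:15.
Keiko ∩ Noor: 09:30–10:30, 15:30–16:00.
Keiko ∩ Noor ∩ Pablo: 09:30–10:30, 15:30–16:00.
Keiko ∩ Noor ∩ Pablo ∩ Bob: 10:15–10:30, 15:30–16:00.
Keiko ∩ Noor ∩ Pablo ∩ Bob ∩ Aarav: 10:15–10:30.
Total common minutes: 15.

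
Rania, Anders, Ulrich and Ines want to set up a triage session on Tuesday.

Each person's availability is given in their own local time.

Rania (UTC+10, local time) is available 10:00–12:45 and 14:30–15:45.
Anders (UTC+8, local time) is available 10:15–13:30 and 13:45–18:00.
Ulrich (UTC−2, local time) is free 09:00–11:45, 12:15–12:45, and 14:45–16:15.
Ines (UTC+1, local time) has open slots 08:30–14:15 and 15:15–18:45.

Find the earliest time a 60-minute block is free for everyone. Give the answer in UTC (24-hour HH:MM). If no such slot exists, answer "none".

Rania → UTC: 00:00–02:45, 04:30–05:45.
Anders → UTC: 02:15–05:30, 05:45–10:00.
Ulrich → UTC: 11:00–13:45, 14:15–14:45, 16:45–18:15.
Ines → UTC: 07:30–13:15, 14:15–17:45.
Rania ∩ Anders: 02:15–02:45, 04:30–05:30.
Rania ∩ Anders ∩ Ulrich: (none).
Rania ∩ Anders ∩ Ulrich ∩ Ines: (none).
Windows ≥ 60 min: (none).

none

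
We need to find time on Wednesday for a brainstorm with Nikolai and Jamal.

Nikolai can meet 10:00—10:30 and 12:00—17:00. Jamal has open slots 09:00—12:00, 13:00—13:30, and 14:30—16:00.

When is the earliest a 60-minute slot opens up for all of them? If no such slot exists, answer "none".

Nikolai ∩ Jamal: 10:00–10:30, 13:00–13:30, 14:30–16:00.
Windows ≥ 60 min: 14:30–16:00.
Earliest such window starts at 14:30.

14:30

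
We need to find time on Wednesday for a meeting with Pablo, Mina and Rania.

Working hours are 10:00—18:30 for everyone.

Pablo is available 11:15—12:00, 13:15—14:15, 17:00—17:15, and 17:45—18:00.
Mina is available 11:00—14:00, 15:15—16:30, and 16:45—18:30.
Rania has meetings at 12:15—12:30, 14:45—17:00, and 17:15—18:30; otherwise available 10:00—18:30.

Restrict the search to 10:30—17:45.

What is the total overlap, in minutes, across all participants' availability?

Rania free within 10:00–18:30: 10:00–12:15, 12:30–14:45, 17:00–17:15.
Pablo ∩ Mina: 11:15–12:00, 13:15–14:00, 17:00–17:15, 17:45–18:00.
Pablo ∩ Mina ∩ Rania: 11:15–12:00, 13:15–14:00, 17:00–17:15.
Restricted to 10:30–17:45: 11:15–12:00, 13:15–14:00, 17:00–17:15.
Total common minutes: 45 + 45 + 15 = 105.

105 minutes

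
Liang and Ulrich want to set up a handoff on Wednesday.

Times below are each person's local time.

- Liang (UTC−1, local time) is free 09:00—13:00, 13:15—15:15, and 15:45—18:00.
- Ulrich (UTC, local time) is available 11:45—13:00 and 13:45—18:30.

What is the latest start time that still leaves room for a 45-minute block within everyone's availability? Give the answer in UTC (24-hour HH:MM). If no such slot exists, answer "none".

Liang → UTC: 10:00–14:00, 14:15–16:15, 16:45–19:00.
Ulrich → UTC: 11:45–13:00, 13:45–18:30.
Liang ∩ Ulrich: 11:45–13:00, 13:45–14:00, 14:15–16:15, 16:45–18:30.
Windows ≥ 45 min: 11:45–13:00, 14:15–16:15, 16:45–18:30.
Latest start in the last window 16:45–18:30 is 18:30 − 45 min = 17:45.

17:45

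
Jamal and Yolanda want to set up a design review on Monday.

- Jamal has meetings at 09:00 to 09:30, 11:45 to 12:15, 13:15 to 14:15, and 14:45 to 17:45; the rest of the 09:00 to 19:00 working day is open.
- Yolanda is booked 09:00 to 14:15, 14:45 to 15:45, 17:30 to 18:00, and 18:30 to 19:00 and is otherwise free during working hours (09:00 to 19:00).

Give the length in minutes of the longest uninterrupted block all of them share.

Jamal free within 09:00–19:00: 09:30–11:45, 12:15–13:15, 14:15–14:45, 17:45–19:00.
Yolanda free within 09:00–19:00: 14:15–14:45, 15:45–17:30, 18:00–18:30.
Jamal ∩ Yolanda: 14:15–14:45, 18:00–18:30.
Common window lengths: 30, 30 min; longest is 30.

30 minutes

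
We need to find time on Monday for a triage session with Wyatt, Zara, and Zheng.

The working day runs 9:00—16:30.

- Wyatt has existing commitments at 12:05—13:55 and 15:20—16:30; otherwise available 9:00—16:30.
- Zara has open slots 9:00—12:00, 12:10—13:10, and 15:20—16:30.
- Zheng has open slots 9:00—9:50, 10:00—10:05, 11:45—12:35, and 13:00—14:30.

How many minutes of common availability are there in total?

Wyatt free within 09:00–16:30: 09:00–12:05, 13:55–15:20.
Wyatt ∩ Zara: 09:00–12:00.
Wyatt ∩ Zara ∩ Zheng: 09:00–09:50, 10:00–10:05, 11:45–12:00.
Total common minutes: 50 + 5 + 15 = 70.

70 minutes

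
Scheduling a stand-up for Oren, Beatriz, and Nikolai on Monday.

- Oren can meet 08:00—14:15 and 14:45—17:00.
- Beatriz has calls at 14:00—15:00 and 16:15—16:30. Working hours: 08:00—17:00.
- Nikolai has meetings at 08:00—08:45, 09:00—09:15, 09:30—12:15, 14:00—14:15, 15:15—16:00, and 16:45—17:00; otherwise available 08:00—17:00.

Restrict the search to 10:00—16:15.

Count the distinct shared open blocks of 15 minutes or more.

Beatriz free within 08:00–17:00: 08:00–14:00, 15:00–16:15, 16:30–17:00.
Nikolai free within 08:00–17:00: 08:45–09:00, 09:15–09:30, 12:15–14:00, 14:15–15:15, 16:00–16:45.
Oren ∩ Beatriz: 08:00–14:00, 15:00–16:15, 16:30–17:00.
Oren ∩ Beatriz ∩ Nikolai: 08:45–09:00, 09:15–09:30, 12:15–14:00, 15:00–15:15, 16:00–16:15, 16:30–16:45.
Restricted to 10:00–16:15: 12:15–14:00, 15:00–15:15, 16:00–16:15.
Windows ≥ 15 min: 12:15–14:00, 15:00–15:15, 16:00–16:15.
That's 3 windows.

3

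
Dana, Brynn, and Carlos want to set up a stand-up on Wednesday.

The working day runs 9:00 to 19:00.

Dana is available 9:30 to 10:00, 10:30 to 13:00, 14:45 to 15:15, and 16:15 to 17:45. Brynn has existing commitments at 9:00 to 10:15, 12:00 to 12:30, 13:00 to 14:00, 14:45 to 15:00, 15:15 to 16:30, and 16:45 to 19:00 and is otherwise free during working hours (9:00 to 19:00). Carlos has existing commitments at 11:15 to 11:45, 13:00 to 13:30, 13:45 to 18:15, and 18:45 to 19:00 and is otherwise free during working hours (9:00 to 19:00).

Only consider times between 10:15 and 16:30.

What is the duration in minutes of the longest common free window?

45 minutes

Brynn free within 09:00–19:00: 10:15–12:00, 12:30–13:00, 14:00–14:45, 15:00–15:15, 16:30–16:45.
Carlos free within 09:00–19:00: 09:00–11:15, 11:45–13:00, 13:30–13:45, 18:15–18:45.
Dana ∩ Brynn: 10:30–12:00, 12:30–13:00, 15:00–15:15, 16:30–16:45.
Dana ∩ Brynn ∩ Carlos: 10:30–11:15, 11:45–12:00, 12:30–13:00.
Restricted to 10:15–16:30: 10:30–11:15, 11:45–12:00, 12:30–13:00.
Common window lengths: 45, 15, 30 min; longest is 45.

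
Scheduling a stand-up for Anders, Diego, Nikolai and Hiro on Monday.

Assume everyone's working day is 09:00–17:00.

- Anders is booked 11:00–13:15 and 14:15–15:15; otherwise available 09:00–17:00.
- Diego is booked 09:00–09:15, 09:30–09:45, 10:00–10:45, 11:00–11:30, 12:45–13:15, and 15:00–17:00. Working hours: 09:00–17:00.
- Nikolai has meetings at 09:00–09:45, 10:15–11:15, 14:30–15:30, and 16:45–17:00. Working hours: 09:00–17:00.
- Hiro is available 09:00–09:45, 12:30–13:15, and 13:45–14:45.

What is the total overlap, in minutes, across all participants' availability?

30 minutes

Anders free within 09:00–17:00: 09:00–11:00, 13:15–14:15, 15:15–17:00.
Diego free within 09:00–17:00: 09:15–09:30, 09:45–10:00, 10:45–11:00, 11:30–12:45, 13:15–15:00.
Nikolai free within 09:00–17:00: 09:45–10:15, 11:15–14:30, 15:30–16:45.
Anders ∩ Diego: 09:15–09:30, 09:45–10:00, 10:45–11:00, 13:15–14:15.
Anders ∩ Diego ∩ Nikolai: 09:45–10:00, 13:15–14:15.
Anders ∩ Diego ∩ Nikolai ∩ Hiro: 13:45–14:15.
Total common minutes: 30.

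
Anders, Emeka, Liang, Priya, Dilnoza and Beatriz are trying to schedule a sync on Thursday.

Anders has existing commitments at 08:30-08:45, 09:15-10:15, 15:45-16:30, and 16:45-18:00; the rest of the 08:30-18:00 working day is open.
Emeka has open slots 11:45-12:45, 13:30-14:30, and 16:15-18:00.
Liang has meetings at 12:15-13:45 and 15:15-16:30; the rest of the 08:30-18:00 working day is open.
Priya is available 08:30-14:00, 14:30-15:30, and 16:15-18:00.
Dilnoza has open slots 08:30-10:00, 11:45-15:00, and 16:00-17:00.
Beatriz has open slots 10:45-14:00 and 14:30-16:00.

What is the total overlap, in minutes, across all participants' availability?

45 minutes

Anders free within 08:30–18:00: 08:45–09:15, 10:15–15:45, 16:30–16:45.
Liang free within 08:30–18:00: 08:30–12:15, 13:45–15:15, 16:30–18:00.
Anders ∩ Emeka: 11:45–12:45, 13:30–14:30, 16:30–16:45.
Anders ∩ Emeka ∩ Liang: 11:45–12:15, 13:45–14:30, 16:30–16:45.
Anders ∩ Emeka ∩ Liang ∩ Priya: 11:45–12:15, 13:45–14:00, 16:30–16:45.
Anders ∩ Emeka ∩ Liang ∩ Priya ∩ Dilnoza: 11:45–12:15, 13:45–14:00, 16:30–16:45.
Anders ∩ Emeka ∩ Liang ∩ Priya ∩ Dilnoza ∩ Beatriz: 11:45–12:15, 13:45–14:00.
Total common minutes: 30 + 15 = 45.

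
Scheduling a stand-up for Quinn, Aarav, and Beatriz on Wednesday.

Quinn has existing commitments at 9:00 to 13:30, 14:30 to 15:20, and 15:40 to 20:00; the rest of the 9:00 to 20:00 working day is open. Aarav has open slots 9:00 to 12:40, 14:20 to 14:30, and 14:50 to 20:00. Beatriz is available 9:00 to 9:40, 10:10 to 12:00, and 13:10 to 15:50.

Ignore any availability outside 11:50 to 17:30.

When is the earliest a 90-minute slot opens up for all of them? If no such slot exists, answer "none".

Quinn free within 09:00–20:00: 13:30–14:30, 15:20–15:40.
Quinn ∩ Aarav: 14:20–14:30, 15:20–15:40.
Quinn ∩ Aarav ∩ Beatriz: 14:20–14:30, 15:20–15:40.
Restricted to 11:50–17:30: 14:20–14:30, 15:20–15:40.
Windows ≥ 90 min: (none).

none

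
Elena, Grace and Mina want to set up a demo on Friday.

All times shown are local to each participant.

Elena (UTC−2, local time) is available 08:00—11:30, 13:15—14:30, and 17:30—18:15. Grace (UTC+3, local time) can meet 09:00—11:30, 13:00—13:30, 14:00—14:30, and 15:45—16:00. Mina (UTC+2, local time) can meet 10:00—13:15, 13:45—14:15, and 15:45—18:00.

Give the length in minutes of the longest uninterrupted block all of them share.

Elena → UTC: 10:00–13:30, 15:15–16:30, 19:30–20:15.
Grace → UTC: 06:00–08:30, 10:00–10:30, 11:00–11:30, 12:45–13:00.
Mina → UTC: 08:00–11:15, 11:45–12:15, 13:45–16:00.
Elena ∩ Grace: 10:00–10:30, 11:00–11:30, 12:45–13:00.
Elena ∩ Grace ∩ Mina: 10:00–10:30, 11:00–11:15.
Common window lengths: 30, 15 min; longest is 30.

30 minutes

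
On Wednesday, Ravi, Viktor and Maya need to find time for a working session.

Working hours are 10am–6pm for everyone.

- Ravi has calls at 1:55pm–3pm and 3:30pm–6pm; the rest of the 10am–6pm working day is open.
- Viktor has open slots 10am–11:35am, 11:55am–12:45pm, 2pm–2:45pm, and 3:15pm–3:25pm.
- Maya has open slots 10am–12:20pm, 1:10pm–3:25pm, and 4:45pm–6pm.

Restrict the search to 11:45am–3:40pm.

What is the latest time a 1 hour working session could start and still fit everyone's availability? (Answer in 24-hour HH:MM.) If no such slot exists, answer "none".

Ravi free within 10:00–18:00: 10:00–13:55, 15:00–15:30.
Ravi ∩ Viktor: 10:00–11:35, 11:55–12:45, 15:15–15:25.
Ravi ∩ Viktor ∩ Maya: 10:00–11:35, 11:55–12:20, 15:15–15:25.
Restricted to 11:45–15:40: 11:55–12:20, 15:15–15:25.
Windows ≥ 60 min: (none).

none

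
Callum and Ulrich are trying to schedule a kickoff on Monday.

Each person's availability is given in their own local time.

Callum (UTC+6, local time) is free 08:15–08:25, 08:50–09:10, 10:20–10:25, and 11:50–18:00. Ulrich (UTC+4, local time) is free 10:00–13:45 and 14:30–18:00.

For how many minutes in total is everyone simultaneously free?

Callum → UTC: 02:15–02:25, 02:50–03:10, 04:20–04:25, 05:50–12:00.
Ulrich → UTC: 06:00–09:45, 10:30–14:00.
Callum ∩ Ulrich: 06:00–09:45, 10:30–12:00.
Total common minutes: 225 + 90 = 315.

315 minutes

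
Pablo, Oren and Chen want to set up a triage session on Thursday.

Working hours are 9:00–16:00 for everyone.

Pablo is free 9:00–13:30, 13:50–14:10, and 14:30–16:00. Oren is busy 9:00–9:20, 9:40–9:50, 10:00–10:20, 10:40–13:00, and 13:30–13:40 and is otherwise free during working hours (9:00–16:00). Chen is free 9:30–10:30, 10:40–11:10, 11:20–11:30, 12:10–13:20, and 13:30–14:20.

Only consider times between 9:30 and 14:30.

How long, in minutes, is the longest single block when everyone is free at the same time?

Oren free within 09:00–16:00: 09:20–09:40, 09:50–10:00, 10:20–10:40, 13:00–13:30, 13:40–16:00.
Pablo ∩ Oren: 09:20–09:40, 09:50–10:00, 10:20–10:40, 13:00–13:30, 13:50–14:10, 14:30–16:00.
Pablo ∩ Oren ∩ Chen: 09:30–09:40, 09:50–10:00, 10:20–10:30, 13:00–13:20, 13:50–14:10.
Restricted to 09:30–14:30: 09:30–09:40, 09:50–10:00, 10:20–10:30, 13:00–13:20, 13:50–14:10.
Common window lengths: 10, 10, 10, 20, 20 min; longest is 20.

20 minutes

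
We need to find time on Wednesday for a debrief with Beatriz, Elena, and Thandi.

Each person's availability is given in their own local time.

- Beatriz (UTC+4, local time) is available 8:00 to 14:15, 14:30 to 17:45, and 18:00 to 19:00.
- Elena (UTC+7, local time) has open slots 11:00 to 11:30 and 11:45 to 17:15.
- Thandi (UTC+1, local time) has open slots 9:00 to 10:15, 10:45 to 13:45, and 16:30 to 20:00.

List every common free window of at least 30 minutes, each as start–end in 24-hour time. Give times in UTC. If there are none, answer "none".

08:00–09:15, 09:45–10:15

Beatriz → UTC: 04:00–10:15, 10:30–13:45, 14:00–15:00.
Elena → UTC: 04:00–04:30, 04:45–10:15.
Thandi → UTC: 08:00–09:15, 09:45–12:45, 15:30–19:00.
Beatriz ∩ Elena: 04:00–04:30, 04:45–10:15.
Beatriz ∩ Elena ∩ Thandi: 08:00–09:15, 09:45–10:15.
Windows ≥ 30 min: 08:00–09:15, 09:45–10:15.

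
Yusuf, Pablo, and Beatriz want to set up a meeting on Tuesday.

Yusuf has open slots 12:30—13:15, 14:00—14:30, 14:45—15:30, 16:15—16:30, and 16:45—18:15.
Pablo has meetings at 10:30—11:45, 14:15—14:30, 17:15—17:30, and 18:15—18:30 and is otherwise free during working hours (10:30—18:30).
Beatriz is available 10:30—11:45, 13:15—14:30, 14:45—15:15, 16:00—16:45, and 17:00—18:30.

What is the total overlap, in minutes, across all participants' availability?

Pablo free within 10:30–18:30: 11:45–14:15, 14:30–17:15, 17:30–18:15.
Yusuf ∩ Pablo: 12:30–13:15, 14:00–14:15, 14:45–15:30, 16:15–16:30, 16:45–17:15, 17:30–18:15.
Yusuf ∩ Pablo ∩ Beatriz: 14:00–14:15, 14:45–15:15, 16:15–16:30, 17:00–17:15, 17:30–18:15.
Total common minutes: 15 + 30 + 15 + 15 + 45 = 120.

120 minutes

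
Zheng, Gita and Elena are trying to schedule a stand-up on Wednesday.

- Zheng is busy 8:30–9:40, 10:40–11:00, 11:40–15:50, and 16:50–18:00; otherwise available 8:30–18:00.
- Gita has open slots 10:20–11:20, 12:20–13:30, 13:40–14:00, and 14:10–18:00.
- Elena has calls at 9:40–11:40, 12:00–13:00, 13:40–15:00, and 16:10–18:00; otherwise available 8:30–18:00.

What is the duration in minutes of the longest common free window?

20 minutes

Zheng free within 08:30–18:00: 09:40–10:40, 11:00–11:40, 15:50–16:50.
Elena free within 08:30–18:00: 08:30–09:40, 11:40–12:00, 13:00–13:40, 15:00–16:10.
Zheng ∩ Gita: 10:20–10:40, 11:00–11:20, 15:50–16:50.
Zheng ∩ Gita ∩ Elena: 15:50–16:10.
Single common window of 20 minutes.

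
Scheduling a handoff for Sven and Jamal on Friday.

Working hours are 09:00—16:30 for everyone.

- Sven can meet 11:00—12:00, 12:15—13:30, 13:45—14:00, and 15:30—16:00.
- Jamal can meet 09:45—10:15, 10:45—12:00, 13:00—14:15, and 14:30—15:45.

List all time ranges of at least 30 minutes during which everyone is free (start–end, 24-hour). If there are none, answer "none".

11:00–12:00, 13:00–13:30

Sven ∩ Jamal: 11:00–12:00, 13:00–13:30, 13:45–14:00, 15:30–15:45.
Windows ≥ 30 min: 11:00–12:00, 13:00–13:30.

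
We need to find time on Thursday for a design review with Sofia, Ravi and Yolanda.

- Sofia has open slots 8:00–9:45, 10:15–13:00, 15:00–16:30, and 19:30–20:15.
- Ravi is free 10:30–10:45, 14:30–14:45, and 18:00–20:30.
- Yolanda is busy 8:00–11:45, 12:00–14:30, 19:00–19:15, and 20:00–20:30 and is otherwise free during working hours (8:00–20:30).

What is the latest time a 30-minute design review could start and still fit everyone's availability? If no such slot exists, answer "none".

Yolanda free within 08:00–20:30: 11:45–12:00, 14:30–19:00, 19:15–20:00.
Sofia ∩ Ravi: 10:30–10:45, 19:30–20:15.
Sofia ∩ Ravi ∩ Yolanda: 19:30–20:00.
Windows ≥ 30 min: 19:30–20:00.
Latest start in the last window 19:30–20:00 is 20:00 − 30 min = 19:30.

19:30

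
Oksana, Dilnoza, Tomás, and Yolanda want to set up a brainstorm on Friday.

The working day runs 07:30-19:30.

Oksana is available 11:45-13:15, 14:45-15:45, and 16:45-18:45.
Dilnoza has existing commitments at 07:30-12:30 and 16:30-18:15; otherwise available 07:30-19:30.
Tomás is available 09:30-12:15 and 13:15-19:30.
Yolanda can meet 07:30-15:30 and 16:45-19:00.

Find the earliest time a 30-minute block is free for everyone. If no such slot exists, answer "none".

Dilnoza free within 07:30–19:30: 12:30–16:30, 18:15–19:30.
Oksana ∩ Dilnoza: 12:30–13:15, 14:45–15:45, 18:15–18:45.
Oksana ∩ Dilnoza ∩ Tomás: 14:45–15:45, 18:15–18:45.
Oksana ∩ Dilnoza ∩ Tomás ∩ Yolanda: 14:45–15:30, 18:15–18:45.
Windows ≥ 30 min: 14:45–15:30, 18:15–18:45.
Earliest such window starts at 14:45.

14:45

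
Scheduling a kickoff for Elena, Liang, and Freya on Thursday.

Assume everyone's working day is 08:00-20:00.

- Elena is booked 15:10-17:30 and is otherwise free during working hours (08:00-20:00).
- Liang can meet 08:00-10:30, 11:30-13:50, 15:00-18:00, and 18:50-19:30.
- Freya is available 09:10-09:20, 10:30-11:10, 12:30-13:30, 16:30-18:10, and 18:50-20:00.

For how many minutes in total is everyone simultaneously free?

140 minutes

Elena free within 08:00–20:00: 08:00–15:10, 17:30–20:00.
Elena ∩ Liang: 08:00–10:30, 11:30–13:50, 15:00–15:10, 17:30–18:00, 18:50–19:30.
Elena ∩ Liang ∩ Freya: 09:10–09:20, 12:30–13:30, 17:30–18:00, 18:50–19:30.
Total common minutes: 10 + 60 + 30 + 40 = 140.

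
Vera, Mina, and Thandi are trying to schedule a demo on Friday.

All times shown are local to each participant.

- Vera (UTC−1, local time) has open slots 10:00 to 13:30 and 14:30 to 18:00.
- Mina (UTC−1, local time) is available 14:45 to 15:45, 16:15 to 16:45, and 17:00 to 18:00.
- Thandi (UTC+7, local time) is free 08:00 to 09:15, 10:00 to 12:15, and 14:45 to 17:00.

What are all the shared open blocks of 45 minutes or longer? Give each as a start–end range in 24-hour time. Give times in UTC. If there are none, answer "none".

none

Vera → UTC: 11:00–14:30, 15:30–19:00.
Mina → UTC: 15:45–16:45, 17:15–17:45, 18:00–19:00.
Thandi → UTC: 01:00–02:15, 03:00–05:15, 07:45–10:00.
Vera ∩ Mina: 15:45–16:45, 17:15–17:45, 18:00–19:00.
Vera ∩ Mina ∩ Thandi: (none).
Windows ≥ 45 min: (none).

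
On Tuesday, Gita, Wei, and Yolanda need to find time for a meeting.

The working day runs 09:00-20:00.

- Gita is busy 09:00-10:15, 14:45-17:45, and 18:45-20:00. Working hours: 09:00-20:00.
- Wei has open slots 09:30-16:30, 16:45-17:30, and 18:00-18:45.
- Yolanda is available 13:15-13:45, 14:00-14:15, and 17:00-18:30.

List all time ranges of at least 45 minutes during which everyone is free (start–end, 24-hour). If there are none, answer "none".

none

Gita free within 09:00–20:00: 10:15–14:45, 17:45–18:45.
Gita ∩ Wei: 10:15–14:45, 18:00–18:45.
Gita ∩ Wei ∩ Yolanda: 13:15–13:45, 14:00–14:15, 18:00–18:30.
Windows ≥ 45 min: (none).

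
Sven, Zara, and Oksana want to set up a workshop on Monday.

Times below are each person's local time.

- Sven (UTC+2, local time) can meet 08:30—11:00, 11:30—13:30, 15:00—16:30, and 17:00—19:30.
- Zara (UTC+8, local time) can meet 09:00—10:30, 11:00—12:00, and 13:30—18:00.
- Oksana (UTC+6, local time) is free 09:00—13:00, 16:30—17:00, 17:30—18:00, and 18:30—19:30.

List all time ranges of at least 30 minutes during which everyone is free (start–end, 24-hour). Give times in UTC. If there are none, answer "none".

Sven → UTC: 06:30–09:00, 09:30–11:30, 13:00–14:30, 15:00–17:30.
Zara → UTC: 01:00–02:30, 03:00–04:00, 05:30–10:00.
Oksana → UTC: 03:00–07:00, 10:30–11:00, 11:30–12:00, 12:30–13:30.
Sven ∩ Zara: 06:30–09:00, 09:30–10:00.
Sven ∩ Zara ∩ Oksana: 06:30–07:00.
Windows ≥ 30 min: 06:30–07:00.

06:30–07:00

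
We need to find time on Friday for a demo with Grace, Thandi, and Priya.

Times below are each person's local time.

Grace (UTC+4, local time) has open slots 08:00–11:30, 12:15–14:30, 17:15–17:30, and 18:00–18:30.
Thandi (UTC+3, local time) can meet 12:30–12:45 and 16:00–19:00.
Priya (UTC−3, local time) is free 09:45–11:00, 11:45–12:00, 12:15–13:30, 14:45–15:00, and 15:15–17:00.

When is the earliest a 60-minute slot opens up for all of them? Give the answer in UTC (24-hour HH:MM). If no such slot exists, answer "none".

none

Grace → UTC: 04:00–07:30, 08:15–10:30, 13:15–13:30, 14:00–14:30.
Thandi → UTC: 09:30–09:45, 13:00–16:00.
Priya → UTC: 12:45–14:00, 14:45–15:00, 15:15–16:30, 17:45–18:00, 18:15–20:00.
Grace ∩ Thandi: 09:30–09:45, 13:15–13:30, 14:00–14:30.
Grace ∩ Thandi ∩ Priya: 13:15–13:30.
Windows ≥ 60 min: (none).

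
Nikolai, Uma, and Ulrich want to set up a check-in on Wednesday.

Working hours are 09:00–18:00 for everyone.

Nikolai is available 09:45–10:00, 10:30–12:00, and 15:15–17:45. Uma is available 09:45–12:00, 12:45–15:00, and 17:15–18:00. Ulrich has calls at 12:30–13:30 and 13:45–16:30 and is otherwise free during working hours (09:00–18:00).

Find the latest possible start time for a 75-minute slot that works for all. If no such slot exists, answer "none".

10:45

Ulrich free within 09:00–18:00: 09:00–12:30, 13:30–13:45, 16:30–18:00.
Nikolai ∩ Uma: 09:45–10:00, 10:30–12:00, 17:15–17:45.
Nikolai ∩ Uma ∩ Ulrich: 09:45–10:00, 10:30–12:00, 17:15–17:45.
Windows ≥ 75 min: 10:30–12:00.
Latest start in the last window 10:30–12:00 is 12:00 − 75 min = 10:45.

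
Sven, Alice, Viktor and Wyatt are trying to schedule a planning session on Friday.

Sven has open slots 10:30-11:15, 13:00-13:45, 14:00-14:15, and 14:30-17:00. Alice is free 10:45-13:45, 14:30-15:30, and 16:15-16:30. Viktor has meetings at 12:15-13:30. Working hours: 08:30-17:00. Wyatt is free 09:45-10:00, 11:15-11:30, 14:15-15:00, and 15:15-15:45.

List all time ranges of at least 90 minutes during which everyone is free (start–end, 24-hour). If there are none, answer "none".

Viktor free within 08:30–17:00: 08:30–12:15, 13:30–17:00.
Sven ∩ Alice: 10:45–11:15, 13:00–13:45, 14:30–15:30, 16:15–16:30.
Sven ∩ Alice ∩ Viktor: 10:45–11:15, 13:30–13:45, 14:30–15:30, 16:15–16:30.
Sven ∩ Alice ∩ Viktor ∩ Wyatt: 14:30–15:00, 15:15–15:30.
Windows ≥ 90 min: (none).

none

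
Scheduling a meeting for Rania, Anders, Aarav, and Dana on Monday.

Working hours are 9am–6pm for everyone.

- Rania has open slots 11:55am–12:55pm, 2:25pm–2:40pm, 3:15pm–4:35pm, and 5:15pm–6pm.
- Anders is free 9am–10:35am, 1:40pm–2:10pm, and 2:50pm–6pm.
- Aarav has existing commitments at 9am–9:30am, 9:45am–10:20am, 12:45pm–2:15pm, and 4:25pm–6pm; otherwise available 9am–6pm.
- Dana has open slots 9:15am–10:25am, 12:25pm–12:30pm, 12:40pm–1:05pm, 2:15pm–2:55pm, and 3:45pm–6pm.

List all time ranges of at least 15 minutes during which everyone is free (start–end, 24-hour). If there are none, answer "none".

Aarav free within 09:00–18:00: 09:30–09:45, 10:20–12:45, 14:15–16:25.
Rania ∩ Anders: 15:15–16:35, 17:15–18:00.
Rania ∩ Anders ∩ Aarav: 15:15–16:25.
Rania ∩ Anders ∩ Aarav ∩ Dana: 15:45–16:25.
Windows ≥ 15 min: 15:45–16:25.

15:45–16:25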